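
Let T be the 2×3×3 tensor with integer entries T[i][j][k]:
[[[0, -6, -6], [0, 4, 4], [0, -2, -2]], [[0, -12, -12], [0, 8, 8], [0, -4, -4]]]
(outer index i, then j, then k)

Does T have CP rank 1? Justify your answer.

The mode-1 fibre T[:,0,1] = [-6, -12] gives a = [1, 2] (primitive direction); the mode-2 fibre T[0,:,1] = [-6, 4, -2] gives b = [3, -2, 1]; then c[k] = T[0,0,k] / (a[0]·b[0]) = [0, -6, -6] / 3 = [0, -2, -2].
Expanding [1, 2] ⊗ [3, -2, 1] ⊗ [0, -2, -2] reproduces all 18 entries of T, so T = [1, 2] ⊗ [3, -2, 1] ⊗ [0, -2, -2] and rank(T) ≤ 1.
Equivalently every frontal slice T[:,:,k] is c[k] times the rank-1 matrix [1, 2] ⊗ [3, -2, 1]. So T has rank 1 (it is nonzero).

Yes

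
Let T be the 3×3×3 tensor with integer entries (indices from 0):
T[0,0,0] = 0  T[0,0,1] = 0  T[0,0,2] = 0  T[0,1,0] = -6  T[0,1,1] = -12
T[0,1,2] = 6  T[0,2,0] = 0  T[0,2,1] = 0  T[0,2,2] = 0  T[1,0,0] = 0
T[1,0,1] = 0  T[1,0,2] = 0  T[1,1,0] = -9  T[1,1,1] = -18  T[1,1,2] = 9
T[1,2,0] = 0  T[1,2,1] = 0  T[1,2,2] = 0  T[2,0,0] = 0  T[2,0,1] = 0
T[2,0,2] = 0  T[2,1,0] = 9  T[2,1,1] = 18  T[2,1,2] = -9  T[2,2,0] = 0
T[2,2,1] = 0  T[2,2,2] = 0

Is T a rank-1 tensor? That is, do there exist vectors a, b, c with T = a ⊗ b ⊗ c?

Yes

If T = a ⊗ b ⊗ c then every fibre of T is a multiple of the corresponding factor, so read the factors off the fibres through the nonzero entry T[0,1,0] = -6.
The mode-1 fibre T[:,1,0] = [-6, -9, 9] gives a = [2, 3, -3] (primitive direction); the mode-2 fibre T[0,:,0] = [0, -6, 0] gives b = [0, 1, 0]; then c[k] = T[0,1,k] / (a[0]·b[1]) = [-6, -12, 6] / 2 = [-3, -6, 3].
Expanding [2, 3, -3] ⊗ [0, 1, 0] ⊗ [-3, -6, 3] reproduces all 27 entries of T, so T = [2, 3, -3] ⊗ [0, 1, 0] ⊗ [-3, -6, 3] and rank(T) ≤ 1.
Equivalently every frontal slice T[:,:,k] is c[k] times the rank-1 matrix [2, 3, -3] ⊗ [0, 1, 0]. So T has rank 1 (it is nonzero).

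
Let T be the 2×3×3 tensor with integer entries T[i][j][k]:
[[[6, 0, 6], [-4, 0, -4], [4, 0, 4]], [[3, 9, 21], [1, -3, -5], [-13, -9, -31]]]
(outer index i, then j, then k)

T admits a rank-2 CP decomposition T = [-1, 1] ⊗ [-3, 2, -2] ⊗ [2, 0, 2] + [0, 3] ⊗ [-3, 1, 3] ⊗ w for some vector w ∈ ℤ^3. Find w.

Subtract the known terms from T to get the rank-1 residual R = [0, 3] ⊗ [-3, 1, 3] ⊗ w, so R[i,j,k] = a[i]·b[j]·w[k]. Pick indices with nonzero a[1]·b[0] = (3)·(-3) = -9. Only the fibre through (1,0,·) is needed: R[1,0,:] = T[1,0,:] − Σₗ aₗ[1]bₗ[0]cₗ = [3, 9, 21] − (1)·(-3)·[2, 0, 2] = [9, 9, 27]. Then w[k] = R[1,0,k] / -9 for each k, giving w = [9, 9, 27] / -9 = [-1, -1, -3].

w = [-1, -1, -3]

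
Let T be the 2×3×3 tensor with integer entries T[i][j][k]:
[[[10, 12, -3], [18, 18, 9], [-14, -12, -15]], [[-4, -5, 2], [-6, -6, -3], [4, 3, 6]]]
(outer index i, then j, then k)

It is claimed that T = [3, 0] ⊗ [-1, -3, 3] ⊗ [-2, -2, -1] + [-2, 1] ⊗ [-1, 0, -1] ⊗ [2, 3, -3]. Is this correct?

No

Reconstruct entry (1,0,0) from the claimed factors: Σₗ aₗ[1]bₗ[0]cₗ[0] = (0)·(-1)·(-2) + (1)·(-1)·(2) = -2, but T[1,0,0] = -4. The claim is false.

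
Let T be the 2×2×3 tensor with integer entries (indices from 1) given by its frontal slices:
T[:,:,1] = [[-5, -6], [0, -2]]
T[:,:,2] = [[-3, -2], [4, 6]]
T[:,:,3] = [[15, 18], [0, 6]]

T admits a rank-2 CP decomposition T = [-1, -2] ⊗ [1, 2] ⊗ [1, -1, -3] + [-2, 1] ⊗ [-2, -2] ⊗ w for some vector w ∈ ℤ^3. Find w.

w = [-1, -1, 3]

Subtract the known terms from T to get the rank-1 residual R = [-2, 1] ⊗ [-2, -2] ⊗ w, so R[i,j,k] = a[i]·b[j]·w[k]. Pick indices with nonzero a[1]·b[1] = (-2)·(-2) = 4. Only the fibre through (1,1,·) is needed: R[1,1,:] = T[1,1,:] − Σₗ aₗ[1]bₗ[1]cₗ = [-5, -3, 15] − (-1)·(1)·[1, -1, -3] = [-4, -4, 12]. Then w[k] = R[1,1,k] / 4 for each k, giving w = [-4, -4, 12] / 4 = [-1, -1, 3].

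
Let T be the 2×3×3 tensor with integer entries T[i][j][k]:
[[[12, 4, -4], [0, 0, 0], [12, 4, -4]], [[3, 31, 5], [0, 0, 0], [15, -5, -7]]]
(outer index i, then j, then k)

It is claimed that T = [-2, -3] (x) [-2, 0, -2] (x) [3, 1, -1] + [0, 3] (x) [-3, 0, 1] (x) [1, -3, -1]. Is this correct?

No

Reconstruct entry (1,0,0) from the claimed factors: Σₗ aₗ[1]bₗ[0]cₗ[0] = (-3)·(-2)·(3) + (3)·(-3)·(1) = 9, but T[1,0,0] = 3. The claim is false.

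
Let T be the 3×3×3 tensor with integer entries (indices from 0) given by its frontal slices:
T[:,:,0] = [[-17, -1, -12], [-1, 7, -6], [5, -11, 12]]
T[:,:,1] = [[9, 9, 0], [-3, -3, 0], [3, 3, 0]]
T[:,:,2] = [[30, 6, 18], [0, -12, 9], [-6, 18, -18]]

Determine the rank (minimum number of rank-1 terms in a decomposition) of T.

Lower bound: the mode-2 unfolding of T (rows indexed by j, columns by (i,k) = (0,0), (0,1), (0,2), (1,0), (1,1), (1,2), (2,0), (2,1), (2,2)) is [[-17, 9, 30, -1, -3, 0, 5, 3, -6], [-1, 9, 6, 7, -3, -12, -11, 3, 18], [-12, 0, 18, -6, 0, 9, 12, 0, -18]].
There the 2×2 minor on rows j ∈ {0, 1}, columns (i,k) ∈ {(0,0), (0,1)} is det [[-17, 9], [-1, 9]] = -144 ≠ 0, so this unfolding has rank ≥ 2; CP rank is at least every unfolding rank, so rank(T) ≥ 2. (This is only a lower bound: in general the CP rank may exceed every unfolding rank, so we still need to exhibit 2 rank-1 terms summing to T.)
Upper bound — finding two terms. Write S_k = T[:,:,k] for the frontal slices: S₀ = [[-17, -1, -12], [-1, 7, -6], [5, -11, 12]], S₁ = [[9, 9, 0], [-3, -3, 0], [3, 3, 0]], S₂ = [[30, 6, 18], [0, -12, 9], [-6, 18, -18]].
If T = a₁ ⊗ b₁ ⊗ c₁ + a₂ ⊗ b₂ ⊗ c₂ then each S_k = c₁[k]·a₁b₁ᵀ + c₂[k]·a₂b₂ᵀ. S₀ and S₁ are linearly independent, so a₁b₁ᵀ and a₂b₂ᵀ must span the same plane of matrices: they are the rank-1 matrices of the form x·S₀ + y·S₁.
The 2×2 minor of x·S₀ + y·S₁ on rows {0,1}, columns {0,1} is −120·x² + 120·xy = (-120)·(x − y)(x), vanishing at (x:y) = (1:1) and (0:1).
M₁ = S₀ + S₁ = [[-8, 8, -12], [-4, 4, -6], [8, -8, 12]] = (-2)·[2, 1, -2][2, -2, 3]ᵀ and M₂ = S₁ = [[9, 9, 0], [-3, -3, 0], [3, 3, 0]] = 3·[3, -1, 1][1, 1, 0]ᵀ, so take a₁ = [2, 1, -2], b₁ = [2, -2, 3], a₂ = [3, -1, 1], b₂ = [1, 1, 0].
Each slice is an integer combination of E₁ = a₁b₁ᵀ and E₂ = a₂b₂ᵀ: S₀ = −2·E₁ − 3·E₂, S₁ = 3·E₂, S₂ = 3·E₁ + 6·E₂; reading off coefficients, c₁ = [-2, 0, 3] and c₂ = [-3, 3, 6].
Hence T = [2, 1, -2] ⊗ [2, -2, 3] ⊗ [-2, 0, 3] + [3, -1, 1] ⊗ [1, 1, 0] ⊗ [-3, 3, 6], so rank(T) ≤ 2.
These bounds meet, so rank(T) = 2.

2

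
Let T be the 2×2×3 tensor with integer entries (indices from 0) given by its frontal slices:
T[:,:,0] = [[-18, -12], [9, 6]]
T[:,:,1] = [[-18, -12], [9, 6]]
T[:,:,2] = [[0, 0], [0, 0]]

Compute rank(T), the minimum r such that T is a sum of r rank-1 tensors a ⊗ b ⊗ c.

1

Lower bound: T ≠ 0 (e.g. T[0,0,0] = -18), so rank(T) ≥ 1.
Upper bound: the mode-1 fibre T[:,0,0] = [-18, 9] gives a = (2, -1) (primitive direction); the mode-2 fibre T[0,:,0] = [-18, -12] gives b = (3, 2); then c[k] = T[0,0,k] / (a[0]·b[0]) = [-18, -18, 0] / 6 = (-3, -3, 0).
Expanding (2, -1) ⊗ (3, 2) ⊗ (-3, -3, 0) reproduces all 12 entries of T, so T = (2, -1) ⊗ (3, 2) ⊗ (-3, -3, 0) and rank(T) ≤ 1.
These bounds meet, so rank(T) = 1.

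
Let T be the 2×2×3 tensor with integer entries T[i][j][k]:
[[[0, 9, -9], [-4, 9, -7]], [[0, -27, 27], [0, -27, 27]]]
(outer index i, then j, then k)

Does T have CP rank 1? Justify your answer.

No

The mode-1 unfolding of T (rows indexed by i, columns by (j,k) = (0,0), (0,1), (0,2), (1,0), (1,1), (1,2)) is [[0, 9, -9, -4, 9, -7], [0, -27, 27, 0, -27, 27]].
There the 2×2 minor on rows i ∈ {0, 1}, columns (j,k) ∈ {(0,1), (1,0)} is det [[9, -4], [-27, 0]] = -108 ≠ 0, so this unfolding has rank ≥ 2; CP rank is at least every unfolding rank, so rank(T) ≥ 2.
In particular rank(T) ≥ 2 > 1, so T is not rank-1.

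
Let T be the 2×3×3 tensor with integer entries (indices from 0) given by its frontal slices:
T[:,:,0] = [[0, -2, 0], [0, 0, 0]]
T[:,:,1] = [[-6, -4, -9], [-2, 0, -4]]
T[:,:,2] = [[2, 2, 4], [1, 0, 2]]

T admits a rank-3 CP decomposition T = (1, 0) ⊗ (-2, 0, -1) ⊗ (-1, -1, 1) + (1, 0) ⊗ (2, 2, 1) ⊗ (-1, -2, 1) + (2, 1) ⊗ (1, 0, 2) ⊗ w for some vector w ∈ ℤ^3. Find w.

Subtract the known terms from T to get the rank-1 residual R = (2, 1) ⊗ (1, 0, 2) ⊗ w, so R[i,j,k] = a[i]·b[j]·w[k]. Pick indices with nonzero a[0]·b[0] = (2)·(1) = 2. Only the fibre through (0,0,·) is needed: R[0,0,:] = T[0,0,:] − Σₗ aₗ[0]bₗ[0]cₗ = [0, -6, 2] − (1)·(-2)·(-1, -1, 1) − (1)·(2)·(-1, -2, 1) = [0, -4, 2]. Then w[k] = R[0,0,k] / 2 for each k, giving w = [0, -4, 2] / 2 = (0, -2, 1).

w = (0, -2, 1)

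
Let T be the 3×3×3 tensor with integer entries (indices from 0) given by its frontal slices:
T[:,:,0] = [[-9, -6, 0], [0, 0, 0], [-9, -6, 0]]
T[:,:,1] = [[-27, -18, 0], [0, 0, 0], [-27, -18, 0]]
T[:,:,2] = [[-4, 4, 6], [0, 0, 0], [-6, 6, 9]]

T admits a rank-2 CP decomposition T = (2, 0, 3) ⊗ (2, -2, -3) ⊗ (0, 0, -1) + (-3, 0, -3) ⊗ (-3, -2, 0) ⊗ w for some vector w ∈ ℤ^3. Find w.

Subtract the known terms from T to get the rank-1 residual R = (-3, 0, -3) ⊗ (-3, -2, 0) ⊗ w, so R[i,j,k] = a[i]·b[j]·w[k]. Pick indices with nonzero a[0]·b[0] = (-3)·(-3) = 9. Only the fibre through (0,0,·) is needed: R[0,0,:] = T[0,0,:] − Σₗ aₗ[0]bₗ[0]cₗ = [-9, -27, -4] − (2)·(2)·(0, 0, -1) = [-9, -27, 0]. Then w[k] = R[0,0,k] / 9 for each k, giving w = [-9, -27, 0] / 9 = (-1, -3, 0).

w = (-1, -3, 0)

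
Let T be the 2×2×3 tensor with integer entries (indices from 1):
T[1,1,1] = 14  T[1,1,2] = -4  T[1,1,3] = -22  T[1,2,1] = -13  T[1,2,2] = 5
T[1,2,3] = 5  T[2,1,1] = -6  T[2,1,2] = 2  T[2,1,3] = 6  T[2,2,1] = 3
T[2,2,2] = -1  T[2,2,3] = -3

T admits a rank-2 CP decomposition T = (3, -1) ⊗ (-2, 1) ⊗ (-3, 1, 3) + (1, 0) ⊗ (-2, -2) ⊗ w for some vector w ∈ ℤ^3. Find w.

w = (2, -1, 2)

Subtract the known terms from T to get the rank-1 residual R = (1, 0) ⊗ (-2, -2) ⊗ w, so R[i,j,k] = a[i]·b[j]·w[k]. Pick indices with nonzero a[1]·b[1] = (1)·(-2) = -2. Only the fibre through (1,1,·) is needed: R[1,1,:] = T[1,1,:] − Σₗ aₗ[1]bₗ[1]cₗ = [14, -4, -22] − (3)·(-2)·(-3, 1, 3) = [-4, 2, -4]. Then w[k] = R[1,1,k] / -2 for each k, giving w = [-4, 2, -4] / -2 = (2, -1, 2).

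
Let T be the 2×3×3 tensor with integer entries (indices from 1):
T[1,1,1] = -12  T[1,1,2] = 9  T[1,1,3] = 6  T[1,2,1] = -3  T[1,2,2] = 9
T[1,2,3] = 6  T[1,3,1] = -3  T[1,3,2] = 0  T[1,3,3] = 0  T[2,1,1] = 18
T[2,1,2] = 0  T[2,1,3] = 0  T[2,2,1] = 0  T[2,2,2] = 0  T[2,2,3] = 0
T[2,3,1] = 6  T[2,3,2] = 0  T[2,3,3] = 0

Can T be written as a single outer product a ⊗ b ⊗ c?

No

The mode-1 unfolding of T (rows indexed by i, columns by (j,k) = (1,1), (1,2), (1,3), (2,1), (2,2), (2,3), (3,1), (3,2), (3,3)) is [[-12, 9, 6, -3, 9, 6, -3, 0, 0], [18, 0, 0, 0, 0, 0, 6, 0, 0]].
There the 2×2 minor on rows i ∈ {1, 2}, columns (j,k) ∈ {(1,1), (1,2)} is det [[-12, 9], [18, 0]] = -162 ≠ 0, so this unfolding has rank ≥ 2; CP rank is at least every unfolding rank, so rank(T) ≥ 2.
In particular rank(T) ≥ 2 > 1, so T is not rank-1.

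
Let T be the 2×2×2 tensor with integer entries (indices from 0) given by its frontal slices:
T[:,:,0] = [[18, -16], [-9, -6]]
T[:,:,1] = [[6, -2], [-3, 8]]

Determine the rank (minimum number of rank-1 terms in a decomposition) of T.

2

Lower bound: the mode-1 unfolding of T (rows indexed by i, columns by (j,k) = (0,0), (0,1), (1,0), (1,1)) is [[18, 6, -16, -2], [-9, -3, -6, 8]].
There the 2×2 minor on rows i ∈ {0, 1}, columns (j,k) ∈ {(0,0), (1,0)} is det [[18, -16], [-9, -6]] = -252 ≠ 0, so this unfolding has rank ≥ 2; CP rank is at least every unfolding rank, so rank(T) ≥ 2. (Unfolding ranks only ever bound the CP rank from below — rank(T) can be strictly larger than all of them — so the matching upper bound has to come from an explicit 2-term decomposition.)
Upper bound — finding two terms. Write S_k = T[:,:,k] for the frontal slices: S₀ = [[18, -16], [-9, -6]], S₁ = [[6, -2], [-3, 8]].
If T = a₁ (x) b₁ (x) c₁ + a₂ (x) b₂ (x) c₂ then each S_k = c₁[k]·a₁b₁ᵀ + c₂[k]·a₂b₂ᵀ. S₀ and S₁ are linearly independent, so a₁b₁ᵀ and a₂b₂ᵀ must span the same plane of matrices: they are the rank-1 matrices of the form x·S₀ + y·S₁.
det(x·S₀ + y·S₁) is −252·x² + 42·xy + 42·y² = (-42)·(2·x − y)(3·x + y), vanishing at (x:y) = (1:2) and (1:-3).
M₁ = S₀ + 2·S₁ = [[30, -20], [-15, 10]] = 5·[2, -1][3, -2]ᵀ and M₂ = S₀ − 3·S₁ = [[0, -10], [0, -30]] = (-10)·[1, 3][0, 1]ᵀ, so take a₁ = [2, -1], b₁ = [3, -2], a₂ = [1, 3], b₂ = [0, 1].
Each slice is an integer combination of E₁ = a₁b₁ᵀ and E₂ = a₂b₂ᵀ: S₀ = 3·E₁ − 4·E₂, S₁ = E₁ + 2·E₂; reading off coefficients, c₁ = [3, 1] and c₂ = [-4, 2].
Hence T = [2, -1] (x) [3, -2] (x) [3, 1] + [1, 3] (x) [0, 1] (x) [-4, 2], so rank(T) ≤ 2.
These bounds meet, so rank(T) = 2.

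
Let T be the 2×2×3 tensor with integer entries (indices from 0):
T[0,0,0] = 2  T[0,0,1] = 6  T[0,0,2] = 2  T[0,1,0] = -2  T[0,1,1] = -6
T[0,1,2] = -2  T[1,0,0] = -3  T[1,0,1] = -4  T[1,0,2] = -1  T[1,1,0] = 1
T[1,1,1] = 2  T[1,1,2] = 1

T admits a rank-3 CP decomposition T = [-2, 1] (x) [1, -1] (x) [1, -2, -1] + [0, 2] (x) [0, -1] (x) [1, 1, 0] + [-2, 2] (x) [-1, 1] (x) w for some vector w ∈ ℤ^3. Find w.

w = [2, 1, 0]

Subtract the known terms from T to get the rank-1 residual R = [-2, 2] (x) [-1, 1] (x) w, so R[i,j,k] = a[i]·b[j]·w[k]. Pick indices with nonzero a[0]·b[0] = (-2)·(-1) = 2. Only the fibre through (0,0,·) is needed: R[0,0,:] = T[0,0,:] − Σₗ aₗ[0]bₗ[0]cₗ = [2, 6, 2] − (-2)·(1)·[1, -2, -1] − (0)·(0)·[1, 1, 0] = [4, 2, 0]. Then w[k] = R[0,0,k] / 2 for each k, giving w = [4, 2, 0] / 2 = [2, 1, 0].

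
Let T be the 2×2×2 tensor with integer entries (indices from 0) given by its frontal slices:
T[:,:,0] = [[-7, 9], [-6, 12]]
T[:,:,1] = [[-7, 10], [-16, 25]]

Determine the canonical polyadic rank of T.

Lower bound: the mode-1 unfolding of T (rows indexed by i, columns by (j,k) = (0,0), (0,1), (1,0), (1,1)) is [[-7, -7, 9, 10], [-6, -16, 12, 25]].
There the 2×2 minor on rows i ∈ {0, 1}, columns (j,k) ∈ {(0,0), (0,1)} is det [[-7, -7], [-6, -16]] = 70 ≠ 0, so this unfolding has rank ≥ 2; CP rank is at least every unfolding rank, so rank(T) ≥ 2. (Unfolding ranks only ever bound the CP rank from below — rank(T) can be strictly larger than all of them — so the matching upper bound has to come from an explicit 2-term decomposition.)
Upper bound — finding two terms. Write S_k = T[:,:,k] for the frontal slices: S₀ = [[-7, 9], [-6, 12]], S₁ = [[-7, 10], [-16, 25]].
If T = a₁ ⊗ b₁ ⊗ c₁ + a₂ ⊗ b₂ ⊗ c₂ then each S_k = c₁[k]·a₁b₁ᵀ + c₂[k]·a₂b₂ᵀ. S₀ and S₁ are linearly independent, so a₁b₁ᵀ and a₂b₂ᵀ must span the same plane of matrices: they are the rank-1 matrices of the form x·S₀ + y·S₁.
det(x·S₀ + y·S₁) is −30·x² − 55·xy − 15·y² = (-5)·(2·x + 3·y)(3·x + y), vanishing at (x:y) = (3:-2) and (1:-3).
M₁ = 3·S₀ − 2·S₁ = [[-7, 7], [14, -14]] = (-7)·[1, -2][1, -1]ᵀ and M₂ = S₀ − 3·S₁ = [[14, -21], [42, -63]] = 7·[1, 3][2, -3]ᵀ, so take a₁ = [1, -2], b₁ = [1, -1], a₂ = [1, 3], b₂ = [2, -3].
Each slice is an integer combination of E₁ = a₁b₁ᵀ and E₂ = a₂b₂ᵀ: S₀ = −3·E₁ − 2·E₂, S₁ = −E₁ − 3·E₂; reading off coefficients, c₁ = [-3, -1] and c₂ = [-2, -3].
Hence T = [1, -2] ⊗ [1, -1] ⊗ [-3, -1] + [1, 3] ⊗ [2, -3] ⊗ [-2, -3], so rank(T) ≤ 2.
These bounds meet, so rank(T) = 2.
Check entry T[0,1,0] = 9: (1)·(-1)·(-3) + (1)·(-3)·(-2) = 9.

2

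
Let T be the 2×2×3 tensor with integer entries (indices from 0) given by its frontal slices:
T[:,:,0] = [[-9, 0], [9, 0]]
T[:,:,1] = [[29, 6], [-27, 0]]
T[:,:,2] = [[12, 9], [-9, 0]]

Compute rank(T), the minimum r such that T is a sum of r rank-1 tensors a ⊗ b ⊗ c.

Lower bound: the mode-1 unfolding of T (rows indexed by i, columns by (j,k) = (0,0), (0,1), (0,2), (1,0), (1,1), (1,2)) is [[-9, 29, 12, 0, 6, 9], [9, -27, -9, 0, 0, 0]].
There the 2×2 minor on rows i ∈ {0, 1}, columns (j,k) ∈ {(0,0), (0,1)} is det [[-9, 29], [9, -27]] = -18 ≠ 0, so this unfolding has rank ≥ 2; CP rank is at least every unfolding rank, so rank(T) ≥ 2. (This is only a lower bound: in general the CP rank may exceed every unfolding rank, so we still need to exhibit 2 rank-1 terms summing to T.)
Upper bound — finding two terms. Write S_k = T[:,:,k] for the frontal slices: S₀ = [[-9, 0], [9, 0]], S₁ = [[29, 6], [-27, 0]], S₂ = [[12, 9], [-9, 0]].
If T = a₁ ⊗ b₁ ⊗ c₁ + a₂ ⊗ b₂ ⊗ c₂ then each S_k = c₁[k]·a₁b₁ᵀ + c₂[k]·a₂b₂ᵀ. S₀ and S₁ are linearly independent, so a₁b₁ᵀ and a₂b₂ᵀ must span the same plane of matrices: they are the rank-1 matrices of the form x·S₀ + y·S₁.
det(x·S₀ + y·S₁) is −54·xy + 162·y² = (-54)·(x − 3·y)(y), vanishing at (x:y) = (3:1) and (1:0).
M₁ = 3·S₀ + S₁ = [[2, 6], [0, 0]] = 2·[1, 0][1, 3]ᵀ and M₂ = S₀ = [[-9, 0], [9, 0]] = (-9)·[1, -1][1, 0]ᵀ, so take a₁ = [1, 0], b₁ = [1, 3], a₂ = [1, -1], b₂ = [1, 0].
Each slice is an integer combination of E₁ = a₁b₁ᵀ and E₂ = a₂b₂ᵀ: S₀ = −9·E₂, S₁ = 2·E₁ + 27·E₂, S₂ = 3·E₁ + 9·E₂; reading off coefficients, c₁ = [0, 2, 3] and c₂ = [-9, 27, 9].
Hence T = [1, 0] ⊗ [1, 3] ⊗ [0, 2, 3] + [1, -1] ⊗ [1, 0] ⊗ [-9, 27, 9], so rank(T) ≤ 2.
These bounds meet, so rank(T) = 2.
Check entry T[0,1,1] = 6: (1)·(3)·(2) + (1)·(0)·(27) = 6.

2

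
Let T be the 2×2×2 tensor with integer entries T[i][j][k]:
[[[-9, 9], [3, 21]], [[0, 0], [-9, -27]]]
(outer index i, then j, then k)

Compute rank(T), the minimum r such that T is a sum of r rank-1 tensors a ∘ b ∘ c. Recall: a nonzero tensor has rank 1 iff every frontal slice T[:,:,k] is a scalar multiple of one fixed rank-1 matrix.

Lower bound: the mode-2 unfolding of T (rows indexed by j, columns by (i,k) = (0,0), (0,1), (1,0), (1,1)) is [[-9, 9, 0, 0], [3, 21, -9, -27]].
There the 2×2 minor on rows j ∈ {0, 1}, columns (i,k) ∈ {(0,0), (0,1)} is det [[-9, 9], [3, 21]] = -216 ≠ 0, so this unfolding has rank ≥ 2; CP rank is at least every unfolding rank, so rank(T) ≥ 2. (Flattening ranks never certify an upper bound on CP rank; for that we must actually write T with 2 rank-1 terms.)
Upper bound — finding two terms. Write S_k = T[:,:,k] for the frontal slices: S₀ = [[-9, 3], [0, -9]], S₁ = [[9, 21], [0, -27]].
If T = a₁ ∘ b₁ ∘ c₁ + a₂ ∘ b₂ ∘ c₂ then each S_k = c₁[k]·a₁b₁ᵀ + c₂[k]·a₂b₂ᵀ. S₀ and S₁ are linearly independent, so a₁b₁ᵀ and a₂b₂ᵀ must span the same plane of matrices: they are the rank-1 matrices of the form x·S₀ + y·S₁.
det(x·S₀ + y·S₁) is 81·x² + 162·xy − 243·y² = 81·(x + 3·y)(x − y), vanishing at (x:y) = (3:-1) and (1:1).
M₁ = 3·S₀ − S₁ = [[-36, -12], [0, 0]] = (-12)·[1, 0][3, 1]ᵀ and M₂ = S₀ + S₁ = [[0, 24], [0, -36]] = 12·[2, -3][0, 1]ᵀ, so take a₁ = [1, 0], b₁ = [3, 1], a₂ = [2, -3], b₂ = [0, 1].
Each slice is an integer combination of E₁ = a₁b₁ᵀ and E₂ = a₂b₂ᵀ: S₀ = −3·E₁ + 3·E₂, S₁ = 3·E₁ + 9·E₂; reading off coefficients, c₁ = [-3, 3] and c₂ = [3, 9].
Hence T = [1, 0] ∘ [3, 1] ∘ [-3, 3] + [2, -3] ∘ [0, 1] ∘ [3, 9], so rank(T) ≤ 2.
These bounds meet, so rank(T) = 2.

2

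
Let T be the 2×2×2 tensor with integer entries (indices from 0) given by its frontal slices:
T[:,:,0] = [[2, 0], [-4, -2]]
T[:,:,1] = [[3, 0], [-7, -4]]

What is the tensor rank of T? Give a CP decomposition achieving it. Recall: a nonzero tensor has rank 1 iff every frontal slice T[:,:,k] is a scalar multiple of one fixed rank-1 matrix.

Lower bound: in the mode-3 unfolding of T (rows indexed by k, columns by (i,j)) the 2×2 minor on rows k ∈ {0, 1}, columns (i,j) ∈ {(0,0), (1,0)} is det [[2, -4], [3, -7]] = -2 ≠ 0, so that unfolding has rank ≥ 2 and hence rank(T) ≥ 2 (CP rank is at least every unfolding rank, though it can be larger).
Upper bound: with S_k = T[:,:,k], the two rank-1 terms a₁b₁ᵀ, a₂b₂ᵀ are the rank-1 members of the pencil x·S₀ + y·S₁.
det(x·S₀ + y·S₁) is −4·x² − 14·xy − 12·y² = (-2)·(2·x + 3·y)(x + 2·y), vanishing at (x:y) = (3:-2) and (2:-1).
M₁ = 3·S₀ − 2·S₁ = [[0, 0], [2, 2]] = 2·(0, 1)(1, 1)ᵀ and M₂ = 2·S₀ − S₁ = [[1, 0], [-1, 0]] = (1, -1)(1, 0)ᵀ, so take a₁ = (0, 1), b₁ = (1, 1), a₂ = (1, -1), b₂ = (1, 0).
Each slice is an integer combination of E₁ = a₁b₁ᵀ and E₂ = a₂b₂ᵀ: S₀ = −2·E₁ + 2·E₂, S₁ = −4·E₁ + 3·E₂; reading off coefficients, c₁ = (-2, -4) and c₂ = (2, 3).
Hence T = (0, 1) ⊗ (1, 1) ⊗ (-2, -4) + (1, -1) ⊗ (1, 0) ⊗ (2, 3), so rank(T) ≤ 2.
These bounds meet, so rank(T) = 2.

rank(T) = 2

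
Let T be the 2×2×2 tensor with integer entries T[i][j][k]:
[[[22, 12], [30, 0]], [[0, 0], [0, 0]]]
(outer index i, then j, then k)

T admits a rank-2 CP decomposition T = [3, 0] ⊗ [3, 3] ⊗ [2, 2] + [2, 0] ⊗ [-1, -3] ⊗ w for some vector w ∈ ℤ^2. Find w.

Subtract the known terms from T to get the rank-1 residual R = [2, 0] ⊗ [-1, -3] ⊗ w, so R[i,j,k] = a[i]·b[j]·w[k]. Pick indices with nonzero a[0]·b[0] = (2)·(-1) = -2. Only the fibre through (0,0,·) is needed: R[0,0,:] = T[0,0,:] − Σₗ aₗ[0]bₗ[0]cₗ = [22, 12] − (3)·(3)·[2, 2] = [4, -6]. Then w[k] = R[0,0,k] / -2 for each k, giving w = [4, -6] / -2 = [-2, 3].

w = [-2, 3]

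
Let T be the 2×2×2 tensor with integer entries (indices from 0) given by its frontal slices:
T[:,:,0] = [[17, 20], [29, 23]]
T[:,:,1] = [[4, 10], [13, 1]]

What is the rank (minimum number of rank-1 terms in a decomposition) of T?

Lower bound: the mode-3 unfolding of T (rows indexed by k, columns by (i,j) = (0,0), (0,1), (1,0), (1,1)) is [[17, 20, 29, 23], [4, 10, 13, 1]].
There the 2×2 minor on rows k ∈ {0, 1}, columns (i,j) ∈ {(0,0), (0,1)} is det [[17, 20], [4, 10]] = 90 ≠ 0, so this unfolding has rank ≥ 2; CP rank is at least every unfolding rank, so rank(T) ≥ 2. (Flattening ranks never certify an upper bound on CP rank; for that we must actually write T with 2 rank-1 terms.)
Upper bound — finding two terms. Write S_k = T[:,:,k] for the frontal slices: S₀ = [[17, 20], [29, 23]], S₁ = [[4, 10], [13, 1]].
If T = a₁ ⊗ b₁ ⊗ c₁ + a₂ ⊗ b₂ ⊗ c₂ then each S_k = c₁[k]·a₁b₁ᵀ + c₂[k]·a₂b₂ᵀ. S₀ and S₁ are linearly independent, so a₁b₁ᵀ and a₂b₂ᵀ must span the same plane of matrices: they are the rank-1 matrices of the form x·S₀ + y·S₁.
det(x·S₀ + y·S₁) is −189·x² − 441·xy − 126·y² = (-63)·(x + 2·y)(3·x + y), vanishing at (x:y) = (2:-1) and (1:-3).
M₁ = 2·S₀ − S₁ = [[30, 30], [45, 45]] = 15·(2, 3)(1, 1)ᵀ and M₂ = S₀ − 3·S₁ = [[5, -10], [-10, 20]] = 5·(1, -2)(1, -2)ᵀ, so take a₁ = (2, 3), b₁ = (1, 1), a₂ = (1, -2), b₂ = (1, -2).
Each slice is an integer combination of E₁ = a₁b₁ᵀ and E₂ = a₂b₂ᵀ: S₀ = 9·E₁ − E₂, S₁ = 3·E₁ − 2·E₂; reading off coefficients, c₁ = (9, 3) and c₂ = (-1, -2).
Hence T = (2, 3) ⊗ (1, 1) ⊗ (9, 3) + (1, -2) ⊗ (1, -2) ⊗ (-1, -2), so rank(T) ≤ 2.
These bounds meet, so rank(T) = 2.

2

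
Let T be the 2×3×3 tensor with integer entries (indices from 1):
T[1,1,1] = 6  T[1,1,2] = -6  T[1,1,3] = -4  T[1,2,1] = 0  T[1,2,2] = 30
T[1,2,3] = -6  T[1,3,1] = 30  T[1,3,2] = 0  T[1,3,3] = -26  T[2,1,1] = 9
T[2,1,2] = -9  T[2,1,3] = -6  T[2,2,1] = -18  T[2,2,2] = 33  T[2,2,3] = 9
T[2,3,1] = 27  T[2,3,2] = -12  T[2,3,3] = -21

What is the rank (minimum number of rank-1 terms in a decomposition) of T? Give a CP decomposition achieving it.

rank(T) = 2

Lower bound: the mode-1 unfolding of T (rows indexed by i, columns by (j,k) = (1,1), (1,2), (1,3), (2,1), (2,2), (2,3), (3,1), (3,2), (3,3)) is [[6, -6, -4, 0, 30, -6, 30, 0, -26], [9, -9, -6, -18, 33, 9, 27, -12, -21]].
There the 2×2 minor on rows i ∈ {1, 2}, columns (j,k) ∈ {(1,1), (2,1)} is det [[6, 0], [9, -18]] = -108 ≠ 0, so this unfolding has rank ≥ 2; CP rank is at least every unfolding rank, so rank(T) ≥ 2. (This is only a lower bound: in general the CP rank may exceed every unfolding rank, so we still need to exhibit 2 rank-1 terms summing to T.)
Upper bound — finding two terms. Write S_k = T[:,:,k] for the frontal slices: S₁ = [[6, 0, 30], [9, -18, 27]], S₂ = [[-6, 30, 0], [-9, 33, -12]], S₃ = [[-4, -6, -26], [-6, 9, -21]].
If T = a₁ ⊗ b₁ ⊗ c₁ + a₂ ⊗ b₂ ⊗ c₂ then each S_k = c₁[k]·a₁b₁ᵀ + c₂[k]·a₂b₂ᵀ. S₁ and S₂ are linearly independent, so a₁b₁ᵀ and a₂b₂ᵀ must span the same plane of matrices: they are the rank-1 matrices of the form x·S₁ + y·S₂.
The 2×2 minor of x·S₁ + y·S₂ on rows {1,2}, columns {1,2} is −108·x² + 36·xy + 72·y² = (-36)·(3·x + 2·y)(x − y), vanishing at (x:y) = (2:-3) and (1:1).
M₁ = 2·S₁ − 3·S₂ = [[30, -90, 60], [45, -135, 90]] = 15·[2, 3][1, -3, 2]ᵀ and M₂ = S₁ + S₂ = [[0, 30, 30], [0, 15, 15]] = 15·[2, 1][0, 1, 1]ᵀ, so take a₁ = [2, 3], b₁ = [1, -3, 2], a₂ = [2, 1], b₂ = [0, 1, 1].
Each slice is an integer combination of E₁ = a₁b₁ᵀ and E₂ = a₂b₂ᵀ: S₁ = 3·E₁ + 9·E₂, S₂ = −3·E₁ + 6·E₂, S₃ = −2·E₁ − 9·E₂; reading off coefficients, c₁ = [3, -3, -2] and c₂ = [9, 6, -9].
Hence T = [2, 3] ⊗ [1, -3, 2] ⊗ [3, -3, -2] + [2, 1] ⊗ [0, 1, 1] ⊗ [9, 6, -9], so rank(T) ≤ 2.
These bounds meet, so rank(T) = 2.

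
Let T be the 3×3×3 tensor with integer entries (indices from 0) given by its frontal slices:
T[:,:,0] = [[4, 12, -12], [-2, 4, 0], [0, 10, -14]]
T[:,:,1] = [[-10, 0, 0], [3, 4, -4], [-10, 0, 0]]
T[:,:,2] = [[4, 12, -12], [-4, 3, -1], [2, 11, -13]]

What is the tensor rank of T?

Lower bound: the mode-3 unfolding of T (rows indexed by k, columns by (i,j) = (0,0), (0,1), (0,2), (1,0), (1,1), (1,2), (2,0), (2,1), (2,2)) is [[4, 12, -12, -2, 4, 0, 0, 10, -14], [-10, 0, 0, 3, 4, -4, -10, 0, 0], [4, 12, -12, -4, 3, -1, 2, 11, -13]].
There the 3×3 minor on rows k ∈ {0, 1, 2}, columns (i,j) ∈ {(0,0), (0,1), (1,0)} is det [[4, 12, -2], [-10, 0, 3], [4, 12, -4]] = -240 ≠ 0, so this unfolding has rank ≥ 3; CP rank is at least every unfolding rank, so rank(T) ≥ 3. (Unfolding ranks only ever bound the CP rank from below — rank(T) can be strictly larger than all of them — so the matching upper bound has to come from an explicit 3-term decomposition.)
Upper bound: T is a sum of 3 rank-1 terms, T = (0, 1, -1) ⊗ (2, 1, 1) ⊗ (2, 0, 1) + (2, -1, 2) ⊗ (2, 1, -1) ⊗ (2, -2, 2) + (2, 1, 2) ⊗ (1, -2, 2) ⊗ (-2, -1, -2) (one valid choice — decompositions are not unique — normalised so each a, b is primitive with positive first nonzero entry; check it by expanding all entries), so rank(T) ≤ 3.
These bounds meet, so rank(T) = 3.
Check entry T[1,2,2] = -1: (1)·(1)·(1) + (-1)·(-1)·(2) + (1)·(2)·(-2) = -1.

3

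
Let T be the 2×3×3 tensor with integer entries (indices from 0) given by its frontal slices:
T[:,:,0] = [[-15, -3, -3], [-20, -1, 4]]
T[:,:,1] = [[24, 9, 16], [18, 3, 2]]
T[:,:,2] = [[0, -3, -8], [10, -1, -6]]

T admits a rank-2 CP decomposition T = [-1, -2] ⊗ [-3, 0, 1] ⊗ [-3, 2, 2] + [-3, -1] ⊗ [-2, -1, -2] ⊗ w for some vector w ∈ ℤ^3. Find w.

Subtract the known terms from T to get the rank-1 residual R = [-3, -1] ⊗ [-2, -1, -2] ⊗ w, so R[i,j,k] = a[i]·b[j]·w[k]. Pick indices with nonzero a[0]·b[0] = (-3)·(-2) = 6. Only the fibre through (0,0,·) is needed: R[0,0,:] = T[0,0,:] − Σₗ aₗ[0]bₗ[0]cₗ = [-15, 24, 0] − (-1)·(-3)·[-3, 2, 2] = [-6, 18, -6]. Then w[k] = R[0,0,k] / 6 for each k, giving w = [-6, 18, -6] / 6 = [-1, 3, -1].

w = [-1, 3, -1]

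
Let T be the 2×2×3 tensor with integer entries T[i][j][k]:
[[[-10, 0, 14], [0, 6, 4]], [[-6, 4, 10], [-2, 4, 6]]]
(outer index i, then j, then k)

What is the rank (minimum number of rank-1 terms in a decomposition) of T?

Lower bound: in the mode-3 unfolding of T (rows indexed by k, columns by (i,j)) the 3×3 minor on rows k ∈ {0, 1, 2}, columns (i,j) ∈ {(0,0), (0,1), (1,0)} is det [[-10, 0, -6], [0, 6, 4], [14, 4, 10]] = 64 ≠ 0, so that unfolding has rank ≥ 3 and hence rank(T) ≥ 3 (CP rank is at least every unfolding rank, though it can be larger).
Upper bound: T is a sum of 3 rank-1 terms, T = [1, 0] ∘ [2, -1] ∘ [-2, -2, 2] + [1, 1] ∘ [1, 1] ∘ [2, 4, 2] + [1, 1] ∘ [2, 1] ∘ [-4, 0, 4] (written with every a and b primitive with positive leading entry and the scale carried by c; CP decompositions are not unique, and this one is verified by expanding entrywise), so rank(T) ≤ 3.
These bounds meet, so rank(T) = 3.

3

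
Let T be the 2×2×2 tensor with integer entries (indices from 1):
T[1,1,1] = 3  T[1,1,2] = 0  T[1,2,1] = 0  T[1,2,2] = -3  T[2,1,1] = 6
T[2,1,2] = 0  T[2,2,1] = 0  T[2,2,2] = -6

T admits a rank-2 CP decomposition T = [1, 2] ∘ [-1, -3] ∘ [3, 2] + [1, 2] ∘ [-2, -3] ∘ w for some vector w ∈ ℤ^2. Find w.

w = [-3, -1]

Subtract the known terms from T to get the rank-1 residual R = [1, 2] ∘ [-2, -3] ∘ w, so R[i,j,k] = a[i]·b[j]·w[k]. Pick indices with nonzero a[1]·b[1] = (1)·(-2) = -2. Only the fibre through (1,1,·) is needed: R[1,1,:] = T[1,1,:] − Σₗ aₗ[1]bₗ[1]cₗ = [3, 0] − (1)·(-1)·[3, 2] = [6, 2]. Then w[k] = R[1,1,k] / -2 for each k, giving w = [6, 2] / -2 = [-3, -1].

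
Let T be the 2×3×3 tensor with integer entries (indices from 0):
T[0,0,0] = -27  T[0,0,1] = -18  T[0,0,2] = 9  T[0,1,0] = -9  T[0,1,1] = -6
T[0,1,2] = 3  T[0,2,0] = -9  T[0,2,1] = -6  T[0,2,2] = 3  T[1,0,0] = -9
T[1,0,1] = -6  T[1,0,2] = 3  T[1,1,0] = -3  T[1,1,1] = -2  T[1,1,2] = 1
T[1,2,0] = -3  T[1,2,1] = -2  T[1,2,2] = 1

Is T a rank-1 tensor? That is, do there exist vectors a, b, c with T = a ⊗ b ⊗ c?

The mode-1 fibre T[:,0,0] = [-27, -9] gives a = (3, 1) (primitive direction); the mode-2 fibre T[0,:,0] = [-27, -9, -9] gives b = (3, 1, 1); then c[k] = T[0,0,k] / (a[0]·b[0]) = [-27, -18, 9] / 9 = (-3, -2, 1).
Expanding (3, 1) ⊗ (3, 1, 1) ⊗ (-3, -2, 1) reproduces all 18 entries of T, so T = (3, 1) ⊗ (3, 1, 1) ⊗ (-3, -2, 1) and rank(T) ≤ 1.
Equivalently every frontal slice T[:,:,k] is c[k] times the rank-1 matrix (3, 1) ⊗ (3, 1, 1). So T has rank 1 (it is nonzero).

Yes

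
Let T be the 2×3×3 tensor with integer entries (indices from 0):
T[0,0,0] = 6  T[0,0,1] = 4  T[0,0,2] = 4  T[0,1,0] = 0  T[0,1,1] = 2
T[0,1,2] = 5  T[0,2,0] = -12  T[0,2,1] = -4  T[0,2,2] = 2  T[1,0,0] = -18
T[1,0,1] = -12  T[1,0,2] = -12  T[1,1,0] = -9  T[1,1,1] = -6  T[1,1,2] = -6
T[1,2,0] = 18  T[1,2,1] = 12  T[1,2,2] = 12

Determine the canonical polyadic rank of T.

Lower bound: the mode-3 unfolding of T (rows indexed by k, columns by (i,j) = (0,0), (0,1), (0,2), (1,0), (1,1), (1,2)) is [[6, 0, -12, -18, -9, 18], [4, 2, -4, -12, -6, 12], [4, 5, 2, -12, -6, 12]].
There the 2×2 minor on rows k ∈ {0, 1}, columns (i,j) ∈ {(0,0), (0,1)} is det [[6, 0], [4, 2]] = 12 ≠ 0, so this unfolding has rank ≥ 2; CP rank is at least every unfolding rank, so rank(T) ≥ 2. (Flattening ranks never certify an upper bound on CP rank; for that we must actually write T with 2 rank-1 terms.)
Upper bound — finding two terms. Write S_k = T[:,:,k] for the frontal slices: S₀ = [[6, 0, -12], [-18, -9, 18]], S₁ = [[4, 2, -4], [-12, -6, 12]], S₂ = [[4, 5, 2], [-12, -6, 12]].
If T = a₁ (x) b₁ (x) c₁ + a₂ (x) b₂ (x) c₂ then each S_k = c₁[k]·a₁b₁ᵀ + c₂[k]·a₂b₂ᵀ. S₀ and S₁ are linearly independent, so a₁b₁ᵀ and a₂b₂ᵀ must span the same plane of matrices: they are the rank-1 matrices of the form x·S₀ + y·S₁.
The 2×2 minor of x·S₀ + y·S₁ on rows {0,1}, columns {0,1} is −54·x² − 36·xy = (-18)·(3·x + 2·y)(x), vanishing at (x:y) = (2:-3) and (0:1).
M₁ = 2·S₀ − 3·S₁ = [[0, -6, -12], [0, 0, 0]] = (-6)·[1, 0][0, 1, 2]ᵀ and M₂ = S₁ = [[4, 2, -4], [-12, -6, 12]] = 2·[1, -3][2, 1, -2]ᵀ, so take a₁ = [1, 0], b₁ = [0, 1, 2], a₂ = [1, -3], b₂ = [2, 1, -2].
Each slice is an integer combination of E₁ = a₁b₁ᵀ and E₂ = a₂b₂ᵀ: S₀ = −3·E₁ + 3·E₂, S₁ = 2·E₂, S₂ = 3·E₁ + 2·E₂; reading off coefficients, c₁ = [-3, 0, 3] and c₂ = [3, 2, 2].
Hence T = [1, 0] (x) [0, 1, 2] (x) [-3, 0, 3] + [1, -3] (x) [2, 1, -2] (x) [3, 2, 2], so rank(T) ≤ 2.
These bounds meet, so rank(T) = 2.

2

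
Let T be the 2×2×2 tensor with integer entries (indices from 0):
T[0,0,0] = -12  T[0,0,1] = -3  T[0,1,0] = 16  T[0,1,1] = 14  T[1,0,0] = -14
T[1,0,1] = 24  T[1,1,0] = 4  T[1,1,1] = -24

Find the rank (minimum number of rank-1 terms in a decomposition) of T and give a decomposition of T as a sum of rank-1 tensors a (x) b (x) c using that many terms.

Lower bound: the mode-3 unfolding of T (rows indexed by k, columns by (i,j) = (0,0), (0,1), (1,0), (1,1)) is [[-12, 16, -14, 4], [-3, 14, 24, -24]].
There the 2×2 minor on rows k ∈ {0, 1}, columns (i,j) ∈ {(0,0), (0,1)} is det [[-12, 16], [-3, 14]] = -120 ≠ 0, so this unfolding has rank ≥ 2; CP rank is at least every unfolding rank, so rank(T) ≥ 2. (Unfolding ranks only ever bound the CP rank from below — rank(T) can be strictly larger than all of them — so the matching upper bound has to come from an explicit 2-term decomposition.)
Upper bound — finding two terms. Write S_k = T[:,:,k] for the frontal slices: S₀ = [[-12, 16], [-14, 4]], S₁ = [[-3, 14], [24, -24]].
If T = a₁ (x) b₁ (x) c₁ + a₂ (x) b₂ (x) c₂ then each S_k = c₁[k]·a₁b₁ᵀ + c₂[k]·a₂b₂ᵀ. S₀ and S₁ are linearly independent, so a₁b₁ᵀ and a₂b₂ᵀ must span the same plane of matrices: they are the rank-1 matrices of the form x·S₀ + y·S₁.
det(x·S₀ + y·S₁) is 176·x² + 88·xy − 264·y² = 88·(2·x + 3·y)(x − y), vanishing at (x:y) = (3:-2) and (1:1).
M₁ = 3·S₀ − 2·S₁ = [[-30, 20], [-90, 60]] = (-10)·(1, 3)(3, -2)ᵀ and M₂ = S₀ + S₁ = [[-15, 30], [10, -20]] = (-5)·(3, -2)(1, -2)ᵀ, so take a₁ = (1, 3), b₁ = (3, -2), a₂ = (3, -2), b₂ = (1, -2).
Each slice is an integer combination of E₁ = a₁b₁ᵀ and E₂ = a₂b₂ᵀ: S₀ = −2·E₁ − 2·E₂, S₁ = 2·E₁ − 3·E₂; reading off coefficients, c₁ = (-2, 2) and c₂ = (-2, -3).
Hence T = (1, 3) (x) (3, -2) (x) (-2, 2) + (3, -2) (x) (1, -2) (x) (-2, -3), so rank(T) ≤ 2.
These bounds meet, so rank(T) = 2.

rank(T) = 2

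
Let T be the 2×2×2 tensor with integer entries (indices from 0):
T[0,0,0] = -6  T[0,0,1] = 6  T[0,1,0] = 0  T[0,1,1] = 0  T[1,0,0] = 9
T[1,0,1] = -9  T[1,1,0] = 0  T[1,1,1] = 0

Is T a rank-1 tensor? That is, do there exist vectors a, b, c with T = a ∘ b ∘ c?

Yes

If T = a ∘ b ∘ c then every fibre of T is a multiple of the corresponding factor, so read the factors off the fibres through the nonzero entry T[0,0,0] = -6.
The mode-1 fibre T[:,0,0] = [-6, 9] gives a = (2, -3) (primitive direction); the mode-2 fibre T[0,:,0] = [-6, 0] gives b = (1, 0); then c[k] = T[0,0,k] / (a[0]·b[0]) = [-6, 6] / 2 = (-3, 3).
Expanding (2, -3) ∘ (1, 0) ∘ (-3, 3) reproduces all 8 entries of T, so T = (2, -3) ∘ (1, 0) ∘ (-3, 3) and rank(T) ≤ 1.
Equivalently every frontal slice T[:,:,k] is c[k] times the rank-1 matrix (2, -3) ∘ (1, 0). So T has rank 1 (it is nonzero).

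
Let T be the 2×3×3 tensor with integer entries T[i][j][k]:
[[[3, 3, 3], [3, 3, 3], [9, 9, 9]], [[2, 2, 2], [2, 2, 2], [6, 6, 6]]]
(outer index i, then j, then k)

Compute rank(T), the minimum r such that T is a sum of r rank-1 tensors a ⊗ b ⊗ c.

1

Lower bound: T ≠ 0 (e.g. T[0,0,0] = 3), so rank(T) ≥ 1.
Upper bound: if T = a ⊗ b ⊗ c then every fibre of T is a multiple of the corresponding factor, so read the factors off the fibres through the nonzero entry T[0,0,0] = 3.
The mode-1 fibre T[:,0,0] = [3, 2] gives a = (3, 2) (primitive direction); the mode-2 fibre T[0,:,0] = [3, 3, 9] gives b = (1, 1, 3); then c[k] = T[0,0,k] / (a[0]·b[0]) = [3, 3, 3] / 3 = (1, 1, 1).
Expanding (3, 2) ⊗ (1, 1, 3) ⊗ (1, 1, 1) reproduces all 18 entries of T, so T = (3, 2) ⊗ (1, 1, 3) ⊗ (1, 1, 1) and rank(T) ≤ 1.
These bounds meet, so rank(T) = 1.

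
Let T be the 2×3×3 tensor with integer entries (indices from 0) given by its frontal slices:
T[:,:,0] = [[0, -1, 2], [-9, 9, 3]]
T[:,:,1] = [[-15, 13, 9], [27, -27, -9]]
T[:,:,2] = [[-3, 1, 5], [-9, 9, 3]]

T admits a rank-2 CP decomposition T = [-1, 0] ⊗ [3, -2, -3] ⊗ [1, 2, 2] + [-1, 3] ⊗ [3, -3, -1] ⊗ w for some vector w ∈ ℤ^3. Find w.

w = [-1, 3, -1]

Subtract the known terms from T to get the rank-1 residual R = [-1, 3] ⊗ [3, -3, -1] ⊗ w, so R[i,j,k] = a[i]·b[j]·w[k]. Pick indices with nonzero a[0]·b[0] = (-1)·(3) = -3. Only the fibre through (0,0,·) is needed: R[0,0,:] = T[0,0,:] − Σₗ aₗ[0]bₗ[0]cₗ = [0, -15, -3] − (-1)·(3)·[1, 2, 2] = [3, -9, 3]. Then w[k] = R[0,0,k] / -3 for each k, giving w = [3, -9, 3] / -3 = [-1, 3, -1].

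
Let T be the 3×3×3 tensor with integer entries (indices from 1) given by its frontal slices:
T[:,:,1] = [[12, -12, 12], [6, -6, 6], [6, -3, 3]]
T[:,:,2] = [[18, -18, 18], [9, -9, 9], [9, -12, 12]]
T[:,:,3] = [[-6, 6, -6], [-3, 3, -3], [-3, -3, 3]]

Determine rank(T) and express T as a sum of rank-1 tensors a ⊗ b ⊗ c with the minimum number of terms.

rank(T) = 2

Lower bound: the mode-2 unfolding of T (rows indexed by j, columns by (i,k) = (1,1), (1,2), (1,3), (2,1), (2,2), (2,3), (3,1), (3,2), (3,3)) is [[12, 18, -6, 6, 9, -3, 6, 9, -3], [-12, -18, 6, -6, -9, 3, -3, -12, -3], [12, 18, -6, 6, 9, -3, 3, 12, 3]].
There the 2×2 minor on rows j ∈ {1, 2}, columns (i,k) ∈ {(1,1), (3,1)} is det [[12, 6], [-12, -3]] = 36 ≠ 0, so this unfolding has rank ≥ 2; CP rank is at least every unfolding rank, so rank(T) ≥ 2. (Flattening ranks never certify an upper bound on CP rank; for that we must actually write T with 2 rank-1 terms.)
Upper bound — finding two terms. Write S_k = T[:,:,k] for the frontal slices: S₁ = [[12, -12, 12], [6, -6, 6], [6, -3, 3]], S₂ = [[18, -18, 18], [9, -9, 9], [9, -12, 12]], S₃ = [[-6, 6, -6], [-3, 3, -3], [-3, -3, 3]].
If T = a₁ ⊗ b₁ ⊗ c₁ + a₂ ⊗ b₂ ⊗ c₂ then each S_k = c₁[k]·a₁b₁ᵀ + c₂[k]·a₂b₂ᵀ. S₁ and S₂ are linearly independent, so a₁b₁ᵀ and a₂b₂ᵀ must span the same plane of matrices: they are the rank-1 matrices of the form x·S₁ + y·S₂.
The 2×2 minor of x·S₁ + y·S₂ on rows {1,3}, columns {1,2} is 36·x² + 18·xy − 54·y² = 18·(2·x + 3·y)(x − y), vanishing at (x:y) = (3:-2) and (1:1).
M₁ = 3·S₁ − 2·S₂ = [[0, 0, 0], [0, 0, 0], [0, 15, -15]] = 15·[0, 0, 1][0, 1, -1]ᵀ and M₂ = S₁ + S₂ = [[30, -30, 30], [15, -15, 15], [15, -15, 15]] = 15·[2, 1, 1][1, -1, 1]ᵀ, so take a₁ = [0, 0, 1], b₁ = [0, 1, -1], a₂ = [2, 1, 1], b₂ = [1, -1, 1].
Each slice is an integer combination of E₁ = a₁b₁ᵀ and E₂ = a₂b₂ᵀ: S₁ = 3·E₁ + 6·E₂, S₂ = −3·E₁ + 9·E₂, S₃ = −6·E₁ − 3·E₂; reading off coefficients, c₁ = [3, -3, -6] and c₂ = [6, 9, -3].
Hence T = [0, 0, 1] ⊗ [0, 1, -1] ⊗ [3, -3, -6] + [2, 1, 1] ⊗ [1, -1, 1] ⊗ [6, 9, -3], so rank(T) ≤ 2.
These bounds meet, so rank(T) = 2.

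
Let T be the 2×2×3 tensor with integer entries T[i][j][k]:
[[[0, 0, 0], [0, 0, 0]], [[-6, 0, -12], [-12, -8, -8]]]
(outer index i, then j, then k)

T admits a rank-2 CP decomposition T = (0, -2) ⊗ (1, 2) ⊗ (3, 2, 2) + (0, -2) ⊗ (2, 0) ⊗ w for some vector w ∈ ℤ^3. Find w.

w = (0, -1, 2)

Subtract the known terms from T to get the rank-1 residual R = (0, -2) ⊗ (2, 0) ⊗ w, so R[i,j,k] = a[i]·b[j]·w[k]. Pick indices with nonzero a[1]·b[0] = (-2)·(2) = -4. Only the fibre through (1,0,·) is needed: R[1,0,:] = T[1,0,:] − Σₗ aₗ[1]bₗ[0]cₗ = [-6, 0, -12] − (-2)·(1)·(3, 2, 2) = [0, 4, -8]. Then w[k] = R[1,0,k] / -4 for each k, giving w = [0, 4, -8] / -4 = (0, -1, 2).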